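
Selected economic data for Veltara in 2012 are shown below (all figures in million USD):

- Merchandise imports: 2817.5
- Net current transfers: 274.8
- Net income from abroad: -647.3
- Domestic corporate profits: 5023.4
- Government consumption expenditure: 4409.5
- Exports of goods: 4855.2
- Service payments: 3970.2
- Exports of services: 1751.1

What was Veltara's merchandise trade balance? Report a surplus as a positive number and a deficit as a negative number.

2037.7

Goods balance = 4855.2 - 2817.5 = 2037.7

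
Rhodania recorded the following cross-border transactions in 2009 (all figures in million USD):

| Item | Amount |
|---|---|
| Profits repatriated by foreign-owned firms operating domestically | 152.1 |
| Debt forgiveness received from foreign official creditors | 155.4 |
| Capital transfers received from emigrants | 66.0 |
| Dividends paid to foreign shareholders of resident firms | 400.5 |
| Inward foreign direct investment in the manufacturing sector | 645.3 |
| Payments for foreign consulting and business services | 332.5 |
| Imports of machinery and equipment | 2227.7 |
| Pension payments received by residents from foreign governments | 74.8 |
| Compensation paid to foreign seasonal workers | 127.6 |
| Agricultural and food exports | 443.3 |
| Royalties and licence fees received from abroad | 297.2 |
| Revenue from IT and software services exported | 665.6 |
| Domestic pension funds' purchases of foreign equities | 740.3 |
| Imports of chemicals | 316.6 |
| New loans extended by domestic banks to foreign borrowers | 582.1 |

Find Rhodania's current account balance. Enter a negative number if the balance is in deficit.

-2076.1

Goods: -316.6 + 443.3 - 2227.7 = -2101.0
Services: 665.6 - 332.5 + 297.2 = 630.3
Primary income: -127.6 - 152.1 - 400.5 = -680.2
Secondary income: 74.8
Current account = (-2101.0) + 630.3 + (-680.2) + 74.8 = -2076.1
(Excluded from the current account — capital account: debt forgiveness received from foreign official creditors 155.4, capital transfers received from emigrants 66.0; financial account: inward foreign direct investment in the manufacturing sector 645.3, domestic pension funds' purchases of foreign equities 740.3, new loans extended by domestic banks to foreign borrowers 582.1.)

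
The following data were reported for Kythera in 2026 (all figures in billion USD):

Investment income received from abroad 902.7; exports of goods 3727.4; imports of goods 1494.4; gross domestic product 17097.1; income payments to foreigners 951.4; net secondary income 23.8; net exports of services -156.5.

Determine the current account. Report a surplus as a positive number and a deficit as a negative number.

2051.6

Goods balance = 3727.4 - 1494.4 = 2233.0
Services balance = -156.5
Trade balance (goods + services) = 2233.0 + (-156.5) = 2076.5
Net primary income = 902.7 - 951.4 = -48.7
Net secondary income = 23.8
Current account = 2076.5 + (-48.7) + 23.8 = 2051.6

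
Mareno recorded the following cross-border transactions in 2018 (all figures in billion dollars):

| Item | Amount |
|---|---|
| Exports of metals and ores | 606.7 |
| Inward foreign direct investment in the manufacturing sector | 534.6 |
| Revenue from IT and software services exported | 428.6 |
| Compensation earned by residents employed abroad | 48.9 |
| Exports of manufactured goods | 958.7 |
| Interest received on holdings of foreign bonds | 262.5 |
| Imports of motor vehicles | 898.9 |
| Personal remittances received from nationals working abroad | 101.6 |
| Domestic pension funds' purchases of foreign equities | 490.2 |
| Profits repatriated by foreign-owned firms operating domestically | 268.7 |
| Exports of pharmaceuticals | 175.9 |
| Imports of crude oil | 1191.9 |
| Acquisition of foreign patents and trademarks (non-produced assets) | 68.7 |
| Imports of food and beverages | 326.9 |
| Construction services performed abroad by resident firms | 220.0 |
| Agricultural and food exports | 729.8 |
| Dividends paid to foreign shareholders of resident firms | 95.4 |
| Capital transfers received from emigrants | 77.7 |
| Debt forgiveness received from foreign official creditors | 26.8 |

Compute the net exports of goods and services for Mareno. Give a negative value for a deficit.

Goods: 729.8 + 958.7 - 898.9 - 1191.9 + 606.7 - 326.9 + 175.9 = 53.4
Services: 220.0 + 428.6 = 648.6
Trade balance = 53.4 + 648.6 = 702.0
(Excluded from the trade balance — financial account: inward foreign direct investment in the manufacturing sector 534.6, domestic pension funds' purchases of foreign equities 490.2; primary income: compensation earned by residents employed abroad 48.9, interest received on holdings of foreign bonds 262.5, profits repatriated by foreign-owned firms operating domestically 268.7, dividends paid to foreign shareholders of resident firms 95.4; secondary income: personal remittances received from nationals working abroad 101.6; capital account: acquisition of foreign patents and trademarks (non-produced assets) 68.7, capital transfers received from emigrants 77.7, debt forgiveness received from foreign official creditors 26.8.)

702.0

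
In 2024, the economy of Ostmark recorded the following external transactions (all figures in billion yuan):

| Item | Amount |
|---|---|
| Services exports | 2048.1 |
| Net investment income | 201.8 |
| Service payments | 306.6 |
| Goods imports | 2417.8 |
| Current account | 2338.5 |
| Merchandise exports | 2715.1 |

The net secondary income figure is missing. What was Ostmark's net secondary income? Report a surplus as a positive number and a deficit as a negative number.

Current account = goods balance + services balance + net primary income + net secondary income
Sum of the known components = 2240.6
Net secondary income = CA - (known components) = 2338.5 - 2240.6 = 97.9

97.9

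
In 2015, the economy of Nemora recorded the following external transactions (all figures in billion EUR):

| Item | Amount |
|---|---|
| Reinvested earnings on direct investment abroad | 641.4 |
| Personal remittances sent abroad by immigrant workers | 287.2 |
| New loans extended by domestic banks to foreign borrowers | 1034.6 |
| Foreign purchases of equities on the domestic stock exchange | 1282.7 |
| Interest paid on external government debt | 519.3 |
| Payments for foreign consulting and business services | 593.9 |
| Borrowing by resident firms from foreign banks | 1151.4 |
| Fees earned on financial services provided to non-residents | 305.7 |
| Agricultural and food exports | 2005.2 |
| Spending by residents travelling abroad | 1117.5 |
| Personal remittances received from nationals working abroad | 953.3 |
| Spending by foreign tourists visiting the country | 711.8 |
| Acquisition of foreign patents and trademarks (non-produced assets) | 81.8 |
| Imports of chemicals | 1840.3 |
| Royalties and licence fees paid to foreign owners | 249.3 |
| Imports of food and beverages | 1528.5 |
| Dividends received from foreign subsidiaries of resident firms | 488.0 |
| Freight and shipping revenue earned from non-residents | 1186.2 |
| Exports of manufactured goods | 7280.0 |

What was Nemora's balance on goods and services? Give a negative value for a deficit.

6159.4

Goods: 7280.0 - 1840.3 + 2005.2 - 1528.5 = 5916.4
Services: 711.8 - 249.3 + 1186.2 - 593.9 - 1117.5 + 305.7 = 243.0
Trade balance = 5916.4 + 243.0 = 6159.4
(Excluded from the trade balance — primary income: reinvested earnings on direct investment abroad 641.4, interest paid on external government debt 519.3, dividends received from foreign subsidiaries of resident firms 488.0; secondary income: personal remittances sent abroad by immigrant workers 287.2, personal remittances received from nationals working abroad 953.3; financial account: new loans extended by domestic banks to foreign borrowers 1034.6, foreign purchases of equities on the domestic stock exchange 1282.7, borrowing by resident firms from foreign banks 1151.4; capital account: acquisition of foreign patents and trademarks (non-produced assets) 81.8.)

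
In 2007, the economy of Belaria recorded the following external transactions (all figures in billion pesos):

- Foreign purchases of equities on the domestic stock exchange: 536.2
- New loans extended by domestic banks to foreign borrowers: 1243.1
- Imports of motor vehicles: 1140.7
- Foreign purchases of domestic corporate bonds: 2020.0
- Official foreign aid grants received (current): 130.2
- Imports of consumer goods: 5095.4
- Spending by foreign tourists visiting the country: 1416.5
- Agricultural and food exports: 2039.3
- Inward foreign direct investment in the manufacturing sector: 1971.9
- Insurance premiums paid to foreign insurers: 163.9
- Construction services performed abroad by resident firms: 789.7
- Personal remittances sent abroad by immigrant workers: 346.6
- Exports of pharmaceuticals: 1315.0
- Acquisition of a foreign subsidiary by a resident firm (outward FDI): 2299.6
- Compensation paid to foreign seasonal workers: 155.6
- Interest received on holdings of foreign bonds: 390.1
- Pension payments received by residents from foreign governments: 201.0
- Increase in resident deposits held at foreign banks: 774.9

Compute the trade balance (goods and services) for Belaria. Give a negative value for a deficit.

Goods: -1140.7 - 5095.4 + 1315.0 + 2039.3 = -2881.8
Services: 1416.5 + 789.7 - 163.9 = 2042.3
Trade balance = -2881.8 + 2042.3 = -839.5
(Excluded from the trade balance — financial account: foreign purchases of equities on the domestic stock exchange 536.2, new loans extended by domestic banks to foreign borrowers 1243.1, foreign purchases of domestic corporate bonds 2020.0, inward foreign direct investment in the manufacturing sector 1971.9, acquisition of a foreign subsidiary by a resident firm (outward FDI) 2299.6, increase in resident deposits held at foreign banks 774.9; secondary income: official foreign aid grants received (current) 130.2, personal remittances sent abroad by immigrant workers 346.6, pension payments received by residents from foreign governments 201.0; primary income: compensation paid to foreign seasonal workers 155.6, interest received on holdings of foreign bonds 390.1.)

-839.5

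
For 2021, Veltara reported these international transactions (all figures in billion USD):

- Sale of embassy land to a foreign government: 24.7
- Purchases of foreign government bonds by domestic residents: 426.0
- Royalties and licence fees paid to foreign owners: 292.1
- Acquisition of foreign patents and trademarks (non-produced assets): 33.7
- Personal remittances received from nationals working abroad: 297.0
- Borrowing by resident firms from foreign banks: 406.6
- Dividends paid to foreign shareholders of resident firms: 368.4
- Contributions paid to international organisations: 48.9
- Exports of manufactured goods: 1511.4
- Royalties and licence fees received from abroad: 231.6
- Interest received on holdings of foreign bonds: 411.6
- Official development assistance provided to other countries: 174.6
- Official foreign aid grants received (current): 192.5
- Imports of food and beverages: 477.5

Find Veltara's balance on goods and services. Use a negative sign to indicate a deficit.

973.4

Goods: -477.5 + 1511.4 = 1033.9
Services: -292.1 + 231.6 = -60.5
Trade balance = 1033.9 + (-60.5) = 973.4
(Excluded from the trade balance — capital account: sale of embassy land to a foreign government 24.7, acquisition of foreign patents and trademarks (non-produced assets) 33.7; financial account: purchases of foreign government bonds by domestic residents 426.0, borrowing by resident firms from foreign banks 406.6; secondary income: personal remittances received from nationals working abroad 297.0, contributions paid to international organisations 48.9, official development assistance provided to other countries 174.6, official foreign aid grants received (current) 192.5; primary income: dividends paid to foreign shareholders of resident firms 368.4, interest received on holdings of foreign bonds 411.6.)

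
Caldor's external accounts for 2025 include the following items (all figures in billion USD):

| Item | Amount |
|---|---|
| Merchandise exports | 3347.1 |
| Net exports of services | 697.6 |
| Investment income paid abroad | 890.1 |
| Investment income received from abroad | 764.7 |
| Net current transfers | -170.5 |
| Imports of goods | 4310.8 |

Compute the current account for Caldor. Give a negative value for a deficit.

-562.0

Goods balance = 3347.1 - 4310.8 = -963.7
Services balance = 697.6
Trade balance (goods + services) = -963.7 + 697.6 = -266.1
Net primary income = 764.7 - 890.1 = -125.4
Net secondary income = -170.5
Current account = -266.1 + (-125.4) + (-170.5) = -562.0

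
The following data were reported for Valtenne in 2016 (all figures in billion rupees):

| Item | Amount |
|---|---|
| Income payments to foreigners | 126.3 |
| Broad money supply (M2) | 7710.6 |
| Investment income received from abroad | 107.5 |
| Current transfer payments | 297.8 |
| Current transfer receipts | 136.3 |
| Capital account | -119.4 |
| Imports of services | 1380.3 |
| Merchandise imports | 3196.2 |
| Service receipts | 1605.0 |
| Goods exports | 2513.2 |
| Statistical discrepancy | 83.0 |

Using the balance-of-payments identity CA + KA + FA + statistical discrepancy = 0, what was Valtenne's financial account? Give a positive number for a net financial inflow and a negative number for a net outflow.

675.0

Goods balance = 2513.2 - 3196.2 = -683.0
Services balance = 1605.0 - 1380.3 = 224.7
Trade balance (goods + services) = -683.0 + 224.7 = -458.3
Net primary income = 107.5 - 126.3 = -18.8
Net secondary income = 136.3 - 297.8 = -161.5
Current account = -458.3 + (-18.8) + (-161.5) = -638.6
Financial account = -(-638.6 + (-119.4) + 83.0) = 675.0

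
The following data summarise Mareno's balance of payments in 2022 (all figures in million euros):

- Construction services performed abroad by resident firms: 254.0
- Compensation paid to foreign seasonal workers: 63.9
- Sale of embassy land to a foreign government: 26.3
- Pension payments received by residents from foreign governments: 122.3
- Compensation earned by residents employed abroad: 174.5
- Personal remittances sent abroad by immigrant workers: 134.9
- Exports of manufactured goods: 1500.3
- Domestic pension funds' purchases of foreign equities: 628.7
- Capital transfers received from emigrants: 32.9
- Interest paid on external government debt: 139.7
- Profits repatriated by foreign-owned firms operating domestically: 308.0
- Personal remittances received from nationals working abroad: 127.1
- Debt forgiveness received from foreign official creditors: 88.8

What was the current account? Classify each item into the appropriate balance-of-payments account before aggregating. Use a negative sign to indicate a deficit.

Goods: 1500.3
Services: 254.0
Primary income: -139.7 - 63.9 - 308.0 + 174.5 = -337.1
Secondary income: 127.1 - 134.9 + 122.3 = 114.5
Current account = 1500.3 + 254.0 + (-337.1) + 114.5 = 1531.7
(Excluded from the current account — capital account: sale of embassy land to a foreign government 26.3, capital transfers received from emigrants 32.9, debt forgiveness received from foreign official creditors 88.8; financial account: domestic pension funds' purchases of foreign equities 628.7.)

1531.7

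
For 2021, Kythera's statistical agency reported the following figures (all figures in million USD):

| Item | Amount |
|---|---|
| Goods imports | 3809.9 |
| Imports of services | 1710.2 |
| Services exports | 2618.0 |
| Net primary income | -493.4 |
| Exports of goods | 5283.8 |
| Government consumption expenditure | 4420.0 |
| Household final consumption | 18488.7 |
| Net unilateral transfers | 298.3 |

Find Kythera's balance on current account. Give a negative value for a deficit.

2186.6

Goods balance = 5283.8 - 3809.9 = 1473.9
Services balance = 2618.0 - 1710.2 = 907.8
Trade balance (goods + services) = 1473.9 + 907.8 = 2381.7
Net primary income = -493.4
Net secondary income = 298.3
Current account = 2381.7 + (-493.4) + 298.3 = 2186.6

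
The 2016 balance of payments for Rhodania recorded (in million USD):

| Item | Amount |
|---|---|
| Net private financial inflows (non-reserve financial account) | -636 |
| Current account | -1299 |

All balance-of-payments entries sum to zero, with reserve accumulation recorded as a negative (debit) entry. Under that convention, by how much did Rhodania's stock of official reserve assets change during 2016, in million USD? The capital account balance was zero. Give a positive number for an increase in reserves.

-1935

Official reserve transactions balance = -((-1299) + (-636)) = 1935
An accumulation of reserves is recorded as a debit (negative entry), so the change in the stock of reserves is the negative of that balance.
Change in official reserves = -(1935) = -1935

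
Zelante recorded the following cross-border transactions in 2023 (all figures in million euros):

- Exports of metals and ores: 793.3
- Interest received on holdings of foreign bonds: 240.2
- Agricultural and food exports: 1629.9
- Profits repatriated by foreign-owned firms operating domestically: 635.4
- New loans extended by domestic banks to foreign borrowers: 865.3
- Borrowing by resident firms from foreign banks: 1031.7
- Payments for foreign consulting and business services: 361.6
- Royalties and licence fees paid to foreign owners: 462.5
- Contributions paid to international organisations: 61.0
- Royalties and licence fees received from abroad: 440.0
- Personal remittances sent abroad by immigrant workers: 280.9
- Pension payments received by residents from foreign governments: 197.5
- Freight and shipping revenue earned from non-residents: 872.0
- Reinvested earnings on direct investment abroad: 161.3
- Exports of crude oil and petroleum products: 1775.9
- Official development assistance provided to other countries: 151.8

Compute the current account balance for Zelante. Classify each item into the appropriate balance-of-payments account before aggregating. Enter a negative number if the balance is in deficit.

4156.9

Goods: 1775.9 + 793.3 + 1629.9 = 4199.1
Services: -462.5 - 361.6 + 872.0 + 440.0 = 487.9
Primary income: 161.3 - 635.4 + 240.2 = -233.9
Secondary income: -151.8 - 61.0 + 197.5 - 280.9 = -296.2
Current account = 4199.1 + 487.9 + (-233.9) + (-296.2) = 4156.9
(Excluded from the current account — financial account: new loans extended by domestic banks to foreign borrowers 865.3, borrowing by resident firms from foreign banks 1031.7.)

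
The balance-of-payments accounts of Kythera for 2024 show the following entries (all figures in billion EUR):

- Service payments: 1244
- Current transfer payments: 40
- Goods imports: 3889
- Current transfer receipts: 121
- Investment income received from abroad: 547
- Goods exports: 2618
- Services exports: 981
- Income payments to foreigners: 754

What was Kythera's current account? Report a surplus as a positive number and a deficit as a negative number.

Goods balance = 2618 - 3889 = -1271
Services balance = 981 - 1244 = -263
Trade balance (goods + services) = -1271 + (-263) = -1534
Net primary income = 547 - 754 = -207
Net secondary income = 121 - 40 = 81
Current account = -1534 + (-207) + 81 = -1660

-1660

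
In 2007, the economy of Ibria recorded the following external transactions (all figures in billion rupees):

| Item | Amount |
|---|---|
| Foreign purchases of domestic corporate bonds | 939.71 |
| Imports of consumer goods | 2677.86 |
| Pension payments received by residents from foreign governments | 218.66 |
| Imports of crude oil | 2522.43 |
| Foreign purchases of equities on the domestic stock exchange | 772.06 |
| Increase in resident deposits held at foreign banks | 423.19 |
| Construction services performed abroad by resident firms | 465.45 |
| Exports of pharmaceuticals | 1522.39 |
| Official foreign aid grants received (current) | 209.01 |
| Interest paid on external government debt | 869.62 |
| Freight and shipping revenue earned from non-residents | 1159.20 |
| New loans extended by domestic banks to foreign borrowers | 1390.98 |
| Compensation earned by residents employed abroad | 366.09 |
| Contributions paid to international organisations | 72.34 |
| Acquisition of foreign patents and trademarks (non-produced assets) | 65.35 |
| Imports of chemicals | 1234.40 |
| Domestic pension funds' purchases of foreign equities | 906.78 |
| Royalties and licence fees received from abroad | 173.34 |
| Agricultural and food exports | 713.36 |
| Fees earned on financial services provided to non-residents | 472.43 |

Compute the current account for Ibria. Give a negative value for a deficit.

Goods: 713.36 - 2522.43 - 1234.40 - 2677.86 + 1522.39 = -4198.94
Services: 472.43 + 465.45 + 173.34 + 1159.20 = 2270.42
Primary income: 366.09 - 869.62 = -503.53
Secondary income: -72.34 + 218.66 + 209.01 = 355.33
Current account = (-4198.94) + 2270.42 + (-503.53) + 355.33 = -2076.72
(Excluded from the current account — financial account: foreign purchases of domestic corporate bonds 939.71, foreign purchases of equities on the domestic stock exchange 772.06, increase in resident deposits held at foreign banks 423.19, new loans extended by domestic banks to foreign borrowers 1390.98, domestic pension funds' purchases of foreign equities 906.78; capital account: acquisition of foreign patents and trademarks (non-produced assets) 65.35.)

-2076.72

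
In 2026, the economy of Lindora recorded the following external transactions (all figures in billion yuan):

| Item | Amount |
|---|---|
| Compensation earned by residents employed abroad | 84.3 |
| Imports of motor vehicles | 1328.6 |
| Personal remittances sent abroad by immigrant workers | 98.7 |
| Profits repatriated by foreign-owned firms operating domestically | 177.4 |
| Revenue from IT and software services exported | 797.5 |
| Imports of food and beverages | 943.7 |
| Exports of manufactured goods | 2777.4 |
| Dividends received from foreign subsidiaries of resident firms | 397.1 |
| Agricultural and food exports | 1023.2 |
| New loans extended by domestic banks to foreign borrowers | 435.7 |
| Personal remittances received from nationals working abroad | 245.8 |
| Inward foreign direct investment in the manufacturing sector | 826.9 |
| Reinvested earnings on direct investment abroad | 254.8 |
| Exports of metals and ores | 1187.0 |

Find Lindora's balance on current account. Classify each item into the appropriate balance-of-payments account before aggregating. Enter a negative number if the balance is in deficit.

Goods: -1328.6 - 943.7 + 2777.4 + 1023.2 + 1187.0 = 2715.3
Services: 797.5
Primary income: 84.3 + 397.1 + 254.8 - 177.4 = 558.8
Secondary income: -98.7 + 245.8 = 147.1
Current account = 2715.3 + 797.5 + 558.8 + 147.1 = 4218.7
(Excluded from the current account — financial account: new loans extended by domestic banks to foreign borrowers 435.7, inward foreign direct investment in the manufacturing sector 826.9.)

4218.7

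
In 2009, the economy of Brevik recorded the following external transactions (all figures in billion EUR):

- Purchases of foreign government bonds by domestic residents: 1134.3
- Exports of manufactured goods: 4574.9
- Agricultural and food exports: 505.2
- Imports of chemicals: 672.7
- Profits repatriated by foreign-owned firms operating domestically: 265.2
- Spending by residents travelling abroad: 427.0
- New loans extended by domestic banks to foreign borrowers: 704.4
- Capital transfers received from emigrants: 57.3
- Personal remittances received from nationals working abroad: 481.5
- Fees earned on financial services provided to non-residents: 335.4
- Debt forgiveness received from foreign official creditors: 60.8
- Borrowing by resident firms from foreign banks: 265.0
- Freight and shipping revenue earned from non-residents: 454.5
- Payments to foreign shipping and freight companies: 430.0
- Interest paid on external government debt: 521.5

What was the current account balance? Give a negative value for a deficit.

4035.1

Goods: -672.7 + 505.2 + 4574.9 = 4407.4
Services: 454.5 + 335.4 - 427.0 - 430.0 = -67.1
Primary income: -265.2 - 521.5 = -786.7
Secondary income: 481.5
Current account = 4407.4 + (-67.1) + (-786.7) + 481.5 = 4035.1
(Excluded from the current account — financial account: purchases of foreign government bonds by domestic residents 1134.3, new loans extended by domestic banks to foreign borrowers 704.4, borrowing by resident firms from foreign banks 265.0; capital account: capital transfers received from emigrants 57.3, debt forgiveness received from foreign official creditors 60.8.)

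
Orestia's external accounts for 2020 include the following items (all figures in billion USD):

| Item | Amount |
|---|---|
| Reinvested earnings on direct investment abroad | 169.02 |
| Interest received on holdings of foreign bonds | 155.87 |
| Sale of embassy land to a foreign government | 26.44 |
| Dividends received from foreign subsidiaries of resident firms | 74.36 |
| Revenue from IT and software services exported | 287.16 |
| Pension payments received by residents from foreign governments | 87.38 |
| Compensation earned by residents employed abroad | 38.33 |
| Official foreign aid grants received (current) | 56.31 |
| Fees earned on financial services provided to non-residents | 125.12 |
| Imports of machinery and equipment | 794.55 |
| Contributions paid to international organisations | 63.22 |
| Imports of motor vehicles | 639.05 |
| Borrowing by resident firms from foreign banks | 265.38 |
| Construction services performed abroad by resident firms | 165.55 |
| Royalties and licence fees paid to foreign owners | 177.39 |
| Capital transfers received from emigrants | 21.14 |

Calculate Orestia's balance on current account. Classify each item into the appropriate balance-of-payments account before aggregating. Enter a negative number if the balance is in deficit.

Goods: -639.05 - 794.55 = -1433.60
Services: 165.55 + 287.16 - 177.39 + 125.12 = 400.44
Primary income: 155.87 + 74.36 + 38.33 + 169.02 = 437.58
Secondary income: 56.31 - 63.22 + 87.38 = 80.47
Current account = (-1433.60) + 400.44 + 437.58 + 80.47 = -515.11
(Excluded from the current account — capital account: sale of embassy land to a foreign government 26.44, capital transfers received from emigrants 21.14; financial account: borrowing by resident firms from foreign banks 265.38.)

-515.11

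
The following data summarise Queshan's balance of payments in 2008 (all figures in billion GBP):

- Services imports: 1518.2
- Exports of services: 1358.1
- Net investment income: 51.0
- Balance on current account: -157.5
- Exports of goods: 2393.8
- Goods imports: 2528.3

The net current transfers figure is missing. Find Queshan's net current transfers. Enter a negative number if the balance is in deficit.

86.1

Current account = goods balance + services balance + net primary income + net secondary income
Sum of the known components = -243.6
Net current transfers = CA - (known components) = -157.5 - (-243.6) = 86.1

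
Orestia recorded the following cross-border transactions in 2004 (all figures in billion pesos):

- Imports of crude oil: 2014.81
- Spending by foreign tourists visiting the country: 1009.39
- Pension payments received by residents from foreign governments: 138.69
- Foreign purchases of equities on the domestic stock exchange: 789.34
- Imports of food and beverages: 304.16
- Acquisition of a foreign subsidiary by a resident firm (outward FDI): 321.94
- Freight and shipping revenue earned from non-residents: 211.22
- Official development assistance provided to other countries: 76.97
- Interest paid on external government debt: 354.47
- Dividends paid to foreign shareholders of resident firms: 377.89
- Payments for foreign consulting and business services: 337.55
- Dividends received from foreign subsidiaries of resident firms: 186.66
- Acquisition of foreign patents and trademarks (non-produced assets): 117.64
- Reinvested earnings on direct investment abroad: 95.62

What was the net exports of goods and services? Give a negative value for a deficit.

Goods: -304.16 - 2014.81 = -2318.97
Services: 211.22 + 1009.39 - 337.55 = 883.06
Trade balance = -2318.97 + 883.06 = -1435.91
(Excluded from the trade balance — secondary income: pension payments received by residents from foreign governments 138.69, official development assistance provided to other countries 76.97; financial account: foreign purchases of equities on the domestic stock exchange 789.34, acquisition of a foreign subsidiary by a resident firm (outward FDI) 321.94; primary income: interest paid on external government debt 354.47, dividends paid to foreign shareholders of resident firms 377.89, dividends received from foreign subsidiaries of resident firms 186.66, reinvested earnings on direct investment abroad 95.62; capital account: acquisition of foreign patents and trademarks (non-produced assets) 117.64.)

-1435.91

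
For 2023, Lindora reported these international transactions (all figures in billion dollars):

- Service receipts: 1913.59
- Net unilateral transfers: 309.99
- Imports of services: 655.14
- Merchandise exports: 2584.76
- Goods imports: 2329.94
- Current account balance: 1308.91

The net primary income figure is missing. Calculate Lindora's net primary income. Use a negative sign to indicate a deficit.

Current account = goods balance + services balance + net primary income + net secondary income
Sum of the known components = 1823.26
Net primary income = CA - (known components) = 1308.91 - 1823.26 = -514.35

-514.35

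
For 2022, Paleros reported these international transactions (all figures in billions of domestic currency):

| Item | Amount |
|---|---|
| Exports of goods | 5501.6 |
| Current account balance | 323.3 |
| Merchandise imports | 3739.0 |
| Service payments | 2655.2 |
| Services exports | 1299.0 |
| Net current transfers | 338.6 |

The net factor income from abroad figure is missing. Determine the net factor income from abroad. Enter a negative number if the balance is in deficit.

Current account = goods balance + services balance + net primary income + net secondary income
Sum of the known components = 745.0
Net factor income from abroad = CA - (known components) = 323.3 - 745.0 = -421.7

-421.7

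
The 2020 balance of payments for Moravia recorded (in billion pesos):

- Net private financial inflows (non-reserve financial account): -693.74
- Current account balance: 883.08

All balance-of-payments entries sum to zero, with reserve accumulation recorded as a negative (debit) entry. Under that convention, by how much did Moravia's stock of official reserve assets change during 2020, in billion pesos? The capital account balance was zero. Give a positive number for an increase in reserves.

189.34

Official reserve transactions balance = -(883.08 + (-693.74)) = -189.34
An accumulation of reserves is recorded as a debit (negative entry), so the change in the stock of reserves is the negative of that balance.
Change in official reserves = -(-189.34) = 189.34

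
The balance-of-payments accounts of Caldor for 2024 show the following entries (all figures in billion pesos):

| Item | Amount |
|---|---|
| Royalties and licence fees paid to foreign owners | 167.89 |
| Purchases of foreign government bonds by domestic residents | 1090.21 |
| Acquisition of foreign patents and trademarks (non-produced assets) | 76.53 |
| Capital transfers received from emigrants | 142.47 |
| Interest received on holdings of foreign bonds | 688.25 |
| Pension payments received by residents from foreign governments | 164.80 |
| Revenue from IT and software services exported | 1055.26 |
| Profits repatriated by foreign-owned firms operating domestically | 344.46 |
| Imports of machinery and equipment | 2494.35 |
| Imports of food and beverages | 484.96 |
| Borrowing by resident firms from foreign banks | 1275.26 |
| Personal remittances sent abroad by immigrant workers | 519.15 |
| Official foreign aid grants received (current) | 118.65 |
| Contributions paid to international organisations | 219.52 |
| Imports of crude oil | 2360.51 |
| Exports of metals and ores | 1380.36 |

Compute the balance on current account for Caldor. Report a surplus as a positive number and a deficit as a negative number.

Goods: -2494.35 - 2360.51 - 484.96 + 1380.36 = -3959.46
Services: 1055.26 - 167.89 = 887.37
Primary income: -344.46 + 688.25 = 343.79
Secondary income: 164.80 + 118.65 - 219.52 - 519.15 = -455.22
Current account = (-3959.46) + 887.37 + 343.79 + (-455.22) = -3183.52
(Excluded from the current account — financial account: purchases of foreign government bonds by domestic residents 1090.21, borrowing by resident firms from foreign banks 1275.26; capital account: acquisition of foreign patents and trademarks (non-produced assets) 76.53, capital transfers received from emigrants 142.47.)

-3183.52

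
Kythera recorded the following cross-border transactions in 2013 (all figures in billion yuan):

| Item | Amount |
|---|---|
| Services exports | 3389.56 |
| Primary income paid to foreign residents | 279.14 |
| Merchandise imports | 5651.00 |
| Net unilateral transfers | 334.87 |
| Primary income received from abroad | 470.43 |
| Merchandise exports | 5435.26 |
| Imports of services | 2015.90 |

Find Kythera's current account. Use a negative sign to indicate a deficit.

Goods balance = 5435.26 - 5651.00 = -215.74
Services balance = 3389.56 - 2015.90 = 1373.66
Trade balance (goods + services) = -215.74 + 1373.66 = 1157.92
Net primary income = 470.43 - 279.14 = 191.29
Net secondary income = 334.87
Current account = 1157.92 + 191.29 + 334.87 = 1684.08

1684.08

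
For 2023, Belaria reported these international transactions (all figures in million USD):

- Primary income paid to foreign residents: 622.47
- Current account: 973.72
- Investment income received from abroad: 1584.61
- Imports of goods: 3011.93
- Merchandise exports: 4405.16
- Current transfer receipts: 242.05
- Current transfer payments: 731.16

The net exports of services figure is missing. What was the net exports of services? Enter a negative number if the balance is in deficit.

Current account = goods balance + services balance + net primary income + net secondary income
Sum of the known components = 1866.26
Net exports of services = CA - (known components) = 973.72 - 1866.26 = -892.54

-892.54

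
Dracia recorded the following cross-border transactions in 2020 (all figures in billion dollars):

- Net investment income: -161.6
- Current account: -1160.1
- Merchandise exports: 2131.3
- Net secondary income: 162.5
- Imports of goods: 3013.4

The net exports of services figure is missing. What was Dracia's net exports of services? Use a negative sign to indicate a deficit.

-278.9

Current account = goods balance + services balance + net primary income + net secondary income
Sum of the known components = -881.2
Net exports of services = CA - (known components) = -1160.1 - (-881.2) = -278.9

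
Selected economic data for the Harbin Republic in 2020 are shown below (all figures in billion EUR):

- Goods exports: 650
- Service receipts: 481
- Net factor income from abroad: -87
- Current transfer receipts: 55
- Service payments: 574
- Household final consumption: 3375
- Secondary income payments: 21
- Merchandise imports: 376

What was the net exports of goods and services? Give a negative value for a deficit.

Goods balance = 650 - 376 = 274
Services balance = 481 - 574 = -93
Trade balance (goods + services) = 274 + (-93) = 181

181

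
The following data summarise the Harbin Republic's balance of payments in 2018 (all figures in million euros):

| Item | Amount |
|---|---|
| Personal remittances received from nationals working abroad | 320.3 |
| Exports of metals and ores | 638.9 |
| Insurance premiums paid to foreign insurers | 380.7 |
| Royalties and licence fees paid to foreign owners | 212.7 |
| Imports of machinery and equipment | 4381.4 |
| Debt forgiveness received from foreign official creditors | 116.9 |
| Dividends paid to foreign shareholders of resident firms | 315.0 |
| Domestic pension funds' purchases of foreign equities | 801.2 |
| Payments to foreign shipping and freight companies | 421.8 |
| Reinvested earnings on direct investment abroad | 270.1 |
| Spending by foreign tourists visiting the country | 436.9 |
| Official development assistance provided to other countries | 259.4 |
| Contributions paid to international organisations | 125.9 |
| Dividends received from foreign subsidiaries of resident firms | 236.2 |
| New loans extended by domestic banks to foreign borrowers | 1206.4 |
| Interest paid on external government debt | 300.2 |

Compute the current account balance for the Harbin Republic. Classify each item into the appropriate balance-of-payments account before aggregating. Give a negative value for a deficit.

-4494.7

Goods: -4381.4 + 638.9 = -3742.5
Services: -380.7 - 212.7 - 421.8 + 436.9 = -578.3
Primary income: 236.2 + 270.1 - 315.0 - 300.2 = -108.9
Secondary income: -259.4 + 320.3 - 125.9 = -65.0
Current account = (-3742.5) + (-578.3) + (-108.9) + (-65.0) = -4494.7
(Excluded from the current account — capital account: debt forgiveness received from foreign official creditors 116.9; financial account: domestic pension funds' purchases of foreign equities 801.2, new loans extended by domestic banks to foreign borrowers 1206.4.)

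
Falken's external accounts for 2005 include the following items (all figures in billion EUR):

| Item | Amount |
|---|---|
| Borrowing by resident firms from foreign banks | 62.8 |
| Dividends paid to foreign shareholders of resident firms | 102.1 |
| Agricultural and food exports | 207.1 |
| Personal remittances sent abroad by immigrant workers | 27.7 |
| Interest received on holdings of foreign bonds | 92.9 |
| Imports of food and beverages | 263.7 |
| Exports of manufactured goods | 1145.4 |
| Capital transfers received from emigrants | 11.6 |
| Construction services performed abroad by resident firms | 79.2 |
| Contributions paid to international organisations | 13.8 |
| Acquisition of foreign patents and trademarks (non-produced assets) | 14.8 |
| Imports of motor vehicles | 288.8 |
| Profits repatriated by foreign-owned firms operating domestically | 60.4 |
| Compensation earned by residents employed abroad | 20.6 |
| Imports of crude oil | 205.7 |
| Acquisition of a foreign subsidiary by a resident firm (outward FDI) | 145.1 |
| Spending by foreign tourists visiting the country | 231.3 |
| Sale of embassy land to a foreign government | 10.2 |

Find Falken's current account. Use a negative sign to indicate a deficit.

814.3

Goods: -205.7 - 288.8 - 263.7 + 207.1 + 1145.4 = 594.3
Services: 79.2 + 231.3 = 310.5
Primary income: 92.9 - 60.4 - 102.1 + 20.6 = -49.0
Secondary income: -27.7 - 13.8 = -41.5
Current account = 594.3 + 310.5 + (-49.0) + (-41.5) = 814.3
(Excluded from the current account — financial account: borrowing by resident firms from foreign banks 62.8, acquisition of a foreign subsidiary by a resident firm (outward FDI) 145.1; capital account: capital transfers received from emigrants 11.6, acquisition of foreign patents and trademarks (non-produced assets) 14.8, sale of embassy land to a foreign government 10.2.)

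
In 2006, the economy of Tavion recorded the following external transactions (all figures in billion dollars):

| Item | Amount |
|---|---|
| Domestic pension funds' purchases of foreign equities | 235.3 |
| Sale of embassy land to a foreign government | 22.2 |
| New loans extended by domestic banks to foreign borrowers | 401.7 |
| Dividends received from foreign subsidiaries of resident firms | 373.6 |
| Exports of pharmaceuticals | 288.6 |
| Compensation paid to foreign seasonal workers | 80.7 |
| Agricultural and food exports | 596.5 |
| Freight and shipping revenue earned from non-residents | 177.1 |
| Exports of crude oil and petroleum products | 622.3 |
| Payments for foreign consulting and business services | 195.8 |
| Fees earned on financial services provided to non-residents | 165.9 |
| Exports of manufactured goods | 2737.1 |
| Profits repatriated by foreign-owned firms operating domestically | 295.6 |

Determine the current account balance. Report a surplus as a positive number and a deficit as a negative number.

4389.0

Goods: 288.6 + 2737.1 + 596.5 + 622.3 = 4244.5
Services: 177.1 + 165.9 - 195.8 = 147.2
Primary income: 373.6 - 80.7 - 295.6 = -2.7
Current account = 4244.5 + 147.2 + (-2.7) = 4389.0
(Excluded from the current account — financial account: domestic pension funds' purchases of foreign equities 235.3, new loans extended by domestic banks to foreign borrowers 401.7; capital account: sale of embassy land to a foreign government 22.2.)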